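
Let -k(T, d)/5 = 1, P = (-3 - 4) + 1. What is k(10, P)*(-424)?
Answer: 2120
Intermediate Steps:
P = -6 (P = -7 + 1 = -6)
k(T, d) = -5 (k(T, d) = -5*1 = -5)
k(10, P)*(-424) = -5*(-424) = 2120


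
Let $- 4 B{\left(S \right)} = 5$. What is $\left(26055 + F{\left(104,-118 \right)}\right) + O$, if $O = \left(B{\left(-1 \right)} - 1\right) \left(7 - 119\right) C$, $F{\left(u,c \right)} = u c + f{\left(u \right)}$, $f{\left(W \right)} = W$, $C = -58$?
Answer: $-729$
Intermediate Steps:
$B{\left(S \right)} = - \frac{5}{4}$ ($B{\left(S \right)} = \left(- \frac{1}{4}\right) 5 = - \frac{5}{4}$)
$F{\left(u,c \right)} = u + c u$ ($F{\left(u,c \right)} = u c + u = c u + u = u + c u$)
$O = -14616$ ($O = \left(- \frac{5}{4} - 1\right) \left(7 - 119\right) \left(-58\right) = \left(- \frac{9}{4}\right) \left(-112\right) \left(-58\right) = 252 \left(-58\right) = -14616$)
$\left(26055 + F{\left(104,-118 \right)}\right) + O = \left(26055 + 104 \left(1 - 118\right)\right) - 14616 = \left(26055 + 104 \left(-117\right)\right) - 14616 = \left(26055 - 12168\right) - 14616 = 13887 - 14616 = -729$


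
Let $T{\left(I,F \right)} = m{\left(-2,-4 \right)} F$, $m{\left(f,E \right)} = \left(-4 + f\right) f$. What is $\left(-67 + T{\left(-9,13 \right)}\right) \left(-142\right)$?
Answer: $-12638$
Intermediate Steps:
$m{\left(f,E \right)} = f \left(-4 + f\right)$
$T{\left(I,F \right)} = 12 F$ ($T{\left(I,F \right)} = - 2 \left(-4 - 2\right) F = \left(-2\right) \left(-6\right) F = 12 F$)
$\left(-67 + T{\left(-9,13 \right)}\right) \left(-142\right) = \left(-67 + 12 \cdot 13\right) \left(-142\right) = \left(-67 + 156\right) \left(-142\right) = 89 \left(-142\right) = -12638$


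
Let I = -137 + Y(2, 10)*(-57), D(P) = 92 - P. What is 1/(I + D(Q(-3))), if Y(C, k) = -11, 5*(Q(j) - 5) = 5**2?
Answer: 1/572 ≈ 0.0017483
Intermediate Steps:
Q(j) = 10 (Q(j) = 5 + (1/5)*5**2 = 5 + (1/5)*25 = 5 + 5 = 10)
I = 490 (I = -137 - 11*(-57) = -137 + 627 = 490)
1/(I + D(Q(-3))) = 1/(490 + (92 - 1*10)) = 1/(490 + (92 - 10)) = 1/(490 + 82) = 1/572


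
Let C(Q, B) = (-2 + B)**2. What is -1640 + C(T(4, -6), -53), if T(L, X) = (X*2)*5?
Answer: 1385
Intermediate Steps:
T(L, X) = 10*X (T(L, X) = (2*X)*5 = 10*X)
-1640 + C(T(4, -6), -53) = -1640 + (-2 - 53)**2 = -1640 + (-55)**2 = -1640 + 3025 = 1385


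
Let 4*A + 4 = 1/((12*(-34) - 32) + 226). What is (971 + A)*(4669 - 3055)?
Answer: 670067433/428 ≈ 1.5656e+6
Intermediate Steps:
A = -857/856 (A = -1 + 1/(4*((12*(-34) - 32) + 226)) = -1 + 1/(4*((-408 - 32) + 226)) = -1 + 1/(4*(-440 + 226)) = -1 + (1/4)/(-214) = -1 + (1/4)*(-1/214) = -1 - 1/856 = -857/856 ≈ -1.0012)
(971 + A)*(4669 - 3055) = (971 - 857/856)*(4669 - 3055) = (830319/856)*1614 = 670067433/428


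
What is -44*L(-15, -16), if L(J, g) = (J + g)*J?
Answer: -20460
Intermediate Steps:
L(J, g) = J*(J + g)
-44*L(-15, -16) = -(-660)*(-15 - 16) = -(-660)*(-31) = -44*465 = -20460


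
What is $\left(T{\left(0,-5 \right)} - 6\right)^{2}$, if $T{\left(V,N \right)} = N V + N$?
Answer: $121$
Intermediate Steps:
$T{\left(V,N \right)} = N + N V$
$\left(T{\left(0,-5 \right)} - 6\right)^{2} = \left(- 5 \left(1 + 0\right) - 6\right)^{2} = \left(\left(-5\right) 1 - 6\right)^{2} = \left(-5 - 6\right)^{2} = \left(-11\right)^{2} = 121$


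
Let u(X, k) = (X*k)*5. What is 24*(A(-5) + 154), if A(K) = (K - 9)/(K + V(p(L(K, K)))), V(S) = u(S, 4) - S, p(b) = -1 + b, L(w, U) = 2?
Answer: 3672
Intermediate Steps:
u(X, k) = 5*X*k
V(S) = 19*S (V(S) = 5*S*4 - S = 20*S - S = 19*S)
A(K) = (-9 + K)/(19 + K) (A(K) = (K - 9)/(K + 19*(-1 + 2)) = (-9 + K)/(K + 19*1) = (-9 + K)/(K + 19) = (-9 + K)/(19 + K))
24*(A(-5) + 154) = 24*((-9 - 5)/(19 - 5) + 154) = 24*(-14/14 + 154) = 24*((1/14)*(-14) + 154) = 24*(-1 + 154) = 24*153 = 3672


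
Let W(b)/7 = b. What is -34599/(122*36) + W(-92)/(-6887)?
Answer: -78484955/10082568 ≈ -7.7842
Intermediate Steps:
W(b) = 7*b
-34599/(122*36) + W(-92)/(-6887) = -34599/(122*36) + (7*(-92))/(-6887) = -34599/4392 - 644*(-1/6887) = -34599*1/4392 + 644/6887 = -11533/1464 + 644/6887 = -78484955/10082568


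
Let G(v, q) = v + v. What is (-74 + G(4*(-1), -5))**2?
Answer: 6724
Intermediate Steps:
G(v, q) = 2*v
(-74 + G(4*(-1), -5))**2 = (-74 + 2*(4*(-1)))**2 = (-74 + 2*(-4))**2 = (-74 - 8)**2 = (-82)**2 = 6724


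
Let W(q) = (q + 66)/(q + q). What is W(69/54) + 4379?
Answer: 202645/46 ≈ 4405.3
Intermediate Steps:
W(q) = (66 + q)/(2*q) (W(q) = (66 + q)/((2*q)) = (66 + q)*(1/(2*q)) = (66 + q)/(2*q))
W(69/54) + 4379 = (66 + 69/54)/(2*((69/54))) + 4379 = (66 + 69*(1/54))/(2*((69*(1/54)))) + 4379 = (66 + 23/18)/(2*(23/18)) + 4379 = (½)*(18/23)*(1211/18) + 4379 = 1211/46 + 4379 = 202645/46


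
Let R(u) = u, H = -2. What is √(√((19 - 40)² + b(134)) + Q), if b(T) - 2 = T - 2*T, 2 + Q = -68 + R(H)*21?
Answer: √(-112 + √309) ≈ 9.7171*I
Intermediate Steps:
Q = -112 (Q = -2 + (-68 - 2*21) = -2 + (-68 - 42) = -2 - 110 = -112)
b(T) = 2 - T (b(T) = 2 + (T - 2*T) = 2 - T)
√(√((19 - 40)² + b(134)) + Q) = √(√((19 - 40)² + (2 - 1*134)) - 112) = √(√((-21)² + (2 - 134)) - 112) = √(√(441 - 132) - 112) = √(√309 - 112) = √(-112 + √309)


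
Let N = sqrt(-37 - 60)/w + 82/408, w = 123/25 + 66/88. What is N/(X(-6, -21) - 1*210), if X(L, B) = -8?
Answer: -41/44472 - 50*I*sqrt(97)/61803 ≈ -0.00092193 - 0.0079679*I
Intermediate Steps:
w = 567/100 (w = 123*(1/25) + 66*(1/88) = 123/25 + 3/4 = 567/100 ≈ 5.6700)
N = 41/204 + 100*I*sqrt(97)/567 (N = sqrt(-37 - 60)/(567/100) + 82/408 = sqrt(-97)*(100/567) + 82*(1/408) = (I*sqrt(97))*(100/567) + 41/204 = 100*I*sqrt(97)/567 + 41/204 = 41/204 + 100*I*sqrt(97)/567 ≈ 0.20098 + 1.737*I)
N/(X(-6, -21) - 1*210) = (41/204 + 100*I*sqrt(97)/567)/(-8 - 1*210) = (41/204 + 100*I*sqrt(97)/567)/(-8 - 210) = (41/204 + 100*I*sqrt(97)/567)/(-218) = (41/204 + 100*I*sqrt(97)/567)*(-1/218) = -41/44472 - 50*I*sqrt(97)/61803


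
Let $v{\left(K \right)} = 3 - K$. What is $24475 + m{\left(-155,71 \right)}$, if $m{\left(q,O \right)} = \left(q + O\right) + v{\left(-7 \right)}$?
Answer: $24401$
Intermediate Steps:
$m{\left(q,O \right)} = 10 + O + q$ ($m{\left(q,O \right)} = \left(q + O\right) + \left(3 - -7\right) = \left(O + q\right) + \left(3 + 7\right) = \left(O + q\right) + 10 = 10 + O + q$)
$24475 + m{\left(-155,71 \right)} = 24475 + \left(10 + 71 - 155\right) = 24475 - 74 = 24401$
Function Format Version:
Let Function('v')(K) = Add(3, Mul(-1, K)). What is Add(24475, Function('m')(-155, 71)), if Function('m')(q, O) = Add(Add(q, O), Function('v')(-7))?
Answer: 24401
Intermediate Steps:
Function('m')(q, O) = Add(10, O, q) (Function('m')(q, O) = Add(Add(q, O), Add(3, Mul(-1, -7))) = Add(Add(O, q), Add(3, 7)) = Add(Add(O, q), 10) = Add(10, O, q))
Add(24475, Function('m')(-155, 71)) = Add(24475, Add(10, 71, -155)) = Add(24475, -74) = 24401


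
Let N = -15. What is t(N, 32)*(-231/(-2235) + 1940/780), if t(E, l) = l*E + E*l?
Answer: -4817152/1937 ≈ -2486.9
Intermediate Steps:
t(E, l) = 2*E*l (t(E, l) = E*l + E*l = 2*E*l)
t(N, 32)*(-231/(-2235) + 1940/780) = (2*(-15)*32)*(-231/(-2235) + 1940/780) = -960*(-231*(-1/2235) + 1940*(1/780)) = -960*(77/745 + 97/39) = -960*75268/29055 = -4817152/1937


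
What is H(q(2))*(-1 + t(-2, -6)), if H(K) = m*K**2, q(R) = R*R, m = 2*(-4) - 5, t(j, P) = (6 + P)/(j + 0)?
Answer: 208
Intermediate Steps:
t(j, P) = (6 + P)/j
m = -13 (m = -8 - 5 = -13)
q(R) = R**2
H(K) = -13*K**2
H(q(2))*(-1 + t(-2, -6)) = (-13*(2**2)**2)*(-1 + (6 - 6)/(-2)) = (-13*4**2)*(-1 - 1/2*0) = (-13*16)*(-1 + 0) = -208*(-1) = 208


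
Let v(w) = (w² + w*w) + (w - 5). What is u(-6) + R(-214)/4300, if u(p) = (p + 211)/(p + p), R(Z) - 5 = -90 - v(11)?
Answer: -110687/6450 ≈ -17.161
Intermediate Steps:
v(w) = -5 + w + 2*w² (v(w) = (w² + w²) + (-5 + w) = 2*w² + (-5 + w) = -5 + w + 2*w²)
R(Z) = -333 (R(Z) = 5 + (-90 - (-5 + 11 + 2*11²)) = 5 + (-90 - (-5 + 11 + 2*121)) = 5 + (-90 - (-5 + 11 + 242)) = 5 + (-90 - 1*248) = 5 + (-90 - 248) = 5 - 338 = -333)
u(p) = (211 + p)/(2*p) (u(p) = (211 + p)/((2*p)) = (211 + p)*(1/(2*p)) = (211 + p)/(2*p))
u(-6) + R(-214)/4300 = (½)*(211 - 6)/(-6) - 333/4300 = (½)*(-⅙)*205 - 333*1/4300 = -205/12 - 333/4300 = -110687/6450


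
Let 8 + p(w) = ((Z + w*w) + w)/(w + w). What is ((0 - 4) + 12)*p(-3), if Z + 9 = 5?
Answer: -200/3 ≈ -66.667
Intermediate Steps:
Z = -4 (Z = -9 + 5 = -4)
p(w) = -8 + (-4 + w + w²)/(2*w) (p(w) = -8 + ((-4 + w*w) + w)/(w + w) = -8 + ((-4 + w²) + w)/((2*w)) = -8 + (-4 + w + w²)*(1/(2*w)) = -8 + (-4 + w + w²)/(2*w))
((0 - 4) + 12)*p(-3) = ((0 - 4) + 12)*((½)*(-4 - 3*(-15 - 3))/(-3)) = (-4 + 12)*((½)*(-⅓)*(-4 - 3*(-18))) = 8*((½)*(-⅓)*(-4 + 54)) = 8*((½)*(-⅓)*50) = 8*(-25/3) = -200/3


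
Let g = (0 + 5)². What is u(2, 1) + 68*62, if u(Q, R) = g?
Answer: 4241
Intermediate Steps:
g = 25 (g = 5² = 25)
u(Q, R) = 25
u(2, 1) + 68*62 = 25 + 68*62 = 25 + 4216 = 4241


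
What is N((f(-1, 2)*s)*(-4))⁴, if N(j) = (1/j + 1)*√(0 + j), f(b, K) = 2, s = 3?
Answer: 279841/576 ≈ 485.83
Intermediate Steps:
N(j) = √j*(1 + 1/j) (N(j) = (1/j + 1)*√j = (1 + 1/j)*√j = √j*(1 + 1/j))
N((f(-1, 2)*s)*(-4))⁴ = ((1 + (2*3)*(-4))/√((2*3)*(-4)))⁴ = ((1 + 6*(-4))/√(6*(-4)))⁴ = ((1 - 24)/√(-24))⁴ = (-I*√6/12*(-23))⁴ = (23*I*√6/12)⁴ = 279841/576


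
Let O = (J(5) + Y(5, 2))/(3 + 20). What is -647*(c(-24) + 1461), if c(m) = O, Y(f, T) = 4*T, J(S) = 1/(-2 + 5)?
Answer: -65239598/69 ≈ -9.4550e+5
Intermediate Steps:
J(S) = ⅓ (J(S) = 1/3 = ⅓)
O = 25/69 (O = (⅓ + 4*2)/(3 + 20) = (⅓ + 8)/23 = (25/3)*(1/23) = 25/69 ≈ 0.36232)
c(m) = 25/69
-647*(c(-24) + 1461) = -647*(25/69 + 1461) = -647*100834/69 = -65239598/69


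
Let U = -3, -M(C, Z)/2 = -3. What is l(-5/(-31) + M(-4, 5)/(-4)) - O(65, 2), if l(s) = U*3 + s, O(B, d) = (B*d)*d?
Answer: -16761/62 ≈ -270.34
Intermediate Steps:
O(B, d) = B*d²
M(C, Z) = 6 (M(C, Z) = -2*(-3) = 6)
l(s) = -9 + s (l(s) = -3*3 + s = -9 + s)
l(-5/(-31) + M(-4, 5)/(-4)) - O(65, 2) = (-9 + (-5/(-31) + 6/(-4))) - 65*2² = (-9 + (-5*(-1/31) + 6*(-¼))) - 65*4 = (-9 + (5/31 - 3/2)) - 1*260 = (-9 - 83/62) - 260 = -641/62 - 260 = -16761/62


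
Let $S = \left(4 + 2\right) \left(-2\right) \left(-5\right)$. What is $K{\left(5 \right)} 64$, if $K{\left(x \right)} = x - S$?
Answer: $-3520$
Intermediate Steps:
$S = 60$ ($S = 6 \left(-2\right) \left(-5\right) = \left(-12\right) \left(-5\right) = 60$)
$K{\left(x \right)} = -60 + x$ ($K{\left(x \right)} = x - 60 = -60 + x$)
$K{\left(5 \right)} 64 = \left(-60 + 5\right) 64 = \left(-55\right) 64 = -3520$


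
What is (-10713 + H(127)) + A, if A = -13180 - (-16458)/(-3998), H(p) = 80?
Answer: -47610416/1999 ≈ -23817.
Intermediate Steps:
A = -26355049/1999 (A = -13180 - (-16458)*(-1)/3998 = -13180 - 1*8229/1999 = -13180 - 8229/1999 = -26355049/1999 ≈ -13184.)
(-10713 + H(127)) + A = (-10713 + 80) - 26355049/1999 = -10633 - 26355049/1999 = -47610416/1999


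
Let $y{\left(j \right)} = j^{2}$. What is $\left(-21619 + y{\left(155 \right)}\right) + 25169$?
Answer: $27575$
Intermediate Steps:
$\left(-21619 + y{\left(155 \right)}\right) + 25169 = \left(-21619 + 155^{2}\right) + 25169 = \left(-21619 + 24025\right) + 25169 = 2406 + 25169 = 27575$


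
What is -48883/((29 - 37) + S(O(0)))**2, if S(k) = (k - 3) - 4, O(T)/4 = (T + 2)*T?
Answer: -48883/225 ≈ -217.26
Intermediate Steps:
O(T) = 4*T*(2 + T) (O(T) = 4*((T + 2)*T) = 4*((2 + T)*T) = 4*(T*(2 + T)) = 4*T*(2 + T))
S(k) = -7 + k (S(k) = (-3 + k) - 4 = -7 + k)
-48883/((29 - 37) + S(O(0)))**2 = -48883/((29 - 37) + (-7 + 4*0*(2 + 0)))**2 = -48883/(-8 + (-7 + 4*0*2))**2 = -48883/(-8 + (-7 + 0))**2 = -48883/(-8 - 7)**2 = -48883/((-15)**2) = -48883/225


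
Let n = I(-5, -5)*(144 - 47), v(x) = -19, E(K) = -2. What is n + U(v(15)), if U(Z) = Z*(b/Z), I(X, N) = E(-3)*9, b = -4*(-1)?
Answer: -1742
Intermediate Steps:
b = 4
I(X, N) = -18 (I(X, N) = -2*9 = -18)
U(Z) = 4 (U(Z) = Z*(4/Z) = 4)
n = -1746 (n = -18*(144 - 47) = -18*97 = -1746)
n + U(v(15)) = -1746 + 4 = -1742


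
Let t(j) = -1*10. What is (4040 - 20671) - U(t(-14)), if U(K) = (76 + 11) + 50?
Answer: -16768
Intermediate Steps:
t(j) = -10
U(K) = 137 (U(K) = 87 + 50 = 137)
(4040 - 20671) - U(t(-14)) = (4040 - 20671) - 1*137 = -16631 - 137 = -16768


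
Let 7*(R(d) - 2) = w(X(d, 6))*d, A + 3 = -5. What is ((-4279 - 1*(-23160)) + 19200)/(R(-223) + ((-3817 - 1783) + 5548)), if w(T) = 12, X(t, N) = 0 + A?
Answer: -266567/3026 ≈ -88.092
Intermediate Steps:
A = -8 (A = -3 - 5 = -8)
X(t, N) = -8 (X(t, N) = 0 - 8 = -8)
R(d) = 2 + 12*d/7 (R(d) = 2 + (12*d)/7 = 2 + 12*d/7)
((-4279 - 1*(-23160)) + 19200)/(R(-223) + ((-3817 - 1783) + 5548)) = ((-4279 - 1*(-23160)) + 19200)/((2 + (12/7)*(-223)) + ((-3817 - 1783) + 5548)) = ((-4279 + 23160) + 19200)/((2 - 2676/7) + (-5600 + 5548)) = (18881 + 19200)/(-2662/7 - 52) = 38081/(-3026/7) = 38081*(-7/3026) = -266567/3026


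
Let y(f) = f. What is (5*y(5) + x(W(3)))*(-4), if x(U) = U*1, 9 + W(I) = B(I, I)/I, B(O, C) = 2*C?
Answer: -72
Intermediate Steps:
W(I) = -7 (W(I) = -9 + (2*I)/I = -9 + 2 = -7)
x(U) = U
(5*y(5) + x(W(3)))*(-4) = (5*5 - 7)*(-4) = (25 - 7)*(-4) = 18*(-4) = -72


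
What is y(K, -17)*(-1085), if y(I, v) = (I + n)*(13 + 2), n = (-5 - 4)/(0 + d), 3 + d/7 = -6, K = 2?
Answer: -34875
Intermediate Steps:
d = -63 (d = -21 + 7*(-6) = -21 - 42 = -63)
n = ⅐ (n = (-5 - 4)/(0 - 63) = -9/(-63) = -9*(-1/63) = ⅐ ≈ 0.14286)
y(I, v) = 15/7 + 15*I (y(I, v) = (I + ⅐)*(13 + 2) = (⅐ + I)*15 = 15/7 + 15*I)
y(K, -17)*(-1085) = (15/7 + 15*2)*(-1085) = (15/7 + 30)*(-1085) = (225/7)*(-1085) = -34875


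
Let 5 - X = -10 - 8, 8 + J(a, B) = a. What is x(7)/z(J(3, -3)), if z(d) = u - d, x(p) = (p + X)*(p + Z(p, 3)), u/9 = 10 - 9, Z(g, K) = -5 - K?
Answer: -15/7 ≈ -2.1429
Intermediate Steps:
J(a, B) = -8 + a
X = 23 (X = 5 - (-10 - 8) = 5 - 1*(-18) = 5 + 18 = 23)
u = 9 (u = 9*(10 - 9) = 9*1 = 9)
x(p) = (-8 + p)*(23 + p) (x(p) = (p + 23)*(p + (-5 - 1*3)) = (23 + p)*(p + (-5 - 3)) = (23 + p)*(p - 8) = (23 + p)*(-8 + p) = (-8 + p)*(23 + p))
z(d) = 9 - d
x(7)/z(J(3, -3)) = (-184 + 7² + 15*7)/(9 - (-8 + 3)) = (-184 + 49 + 105)/(9 - 1*(-5)) = -30/(9 + 5) = -30/14 = -30*1/14 = -15/7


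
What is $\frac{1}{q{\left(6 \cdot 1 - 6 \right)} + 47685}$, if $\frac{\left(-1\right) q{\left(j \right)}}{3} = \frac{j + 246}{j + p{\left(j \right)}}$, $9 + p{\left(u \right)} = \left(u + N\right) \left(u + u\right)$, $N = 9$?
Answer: $\frac{1}{47767} \approx 2.0935 \cdot 10^{-5}$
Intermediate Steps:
$p{\left(u \right)} = -9 + 2 u \left(9 + u\right)$ ($p{\left(u \right)} = -9 + \left(u + 9\right) \left(u + u\right) = -9 + \left(9 + u\right) 2 u = -9 + 2 u \left(9 + u\right)$)
$q{\left(j \right)} = - \frac{3 \left(246 + j\right)}{-9 + 2 j^{2} + 19 j}$ ($q{\left(j \right)} = - 3 \frac{j + 246}{j + \left(-9 + 2 j^{2} + 18 j\right)} = - 3 \frac{246 + j}{-9 + 2 j^{2} + 19 j} = - \frac{3 \left(246 + j\right)}{-9 + 2 j^{2} + 19 j}$)
$\frac{1}{q{\left(6 \cdot 1 - 6 \right)} + 47685} = \frac{1}{\frac{3 \left(-246 - \left(6 \cdot 1 - 6\right)\right)}{-9 + 2 \left(6 \cdot 1 - 6\right)^{2} + 19 \left(6 \cdot 1 - 6\right)} + 47685} = \frac{1}{\frac{3 \left(-246 - \left(6 - 6\right)\right)}{-9 + 2 \left(6 - 6\right)^{2} + 19 \left(6 - 6\right)} + 47685} = \frac{1}{\frac{3 \left(-246 - 0\right)}{-9 + 2 \cdot 0^{2} + 19 \cdot 0} + 47685} = \frac{1}{\frac{3 \left(-246 + 0\right)}{-9 + 2 \cdot 0 + 0} + 47685} = \frac{1}{3 \frac{1}{-9 + 0 + 0} \left(-246\right) + 47685} = \frac{1}{3 \frac{1}{-9} \left(-246\right) + 47685} = \frac{1}{3 \left(- \frac{1}{9}\right) \left(-246\right) + 47685} = \frac{1}{82 + 47685} = \frac{1}{47767}$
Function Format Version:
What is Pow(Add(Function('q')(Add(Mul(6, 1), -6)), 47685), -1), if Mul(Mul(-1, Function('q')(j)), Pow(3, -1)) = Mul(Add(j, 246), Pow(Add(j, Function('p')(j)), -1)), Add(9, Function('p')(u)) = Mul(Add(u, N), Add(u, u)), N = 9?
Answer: Rational(1, 47767) ≈ 2.0935e-5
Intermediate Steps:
Function('p')(u) = Add(-9, Mul(2, u, Add(9, u))) (Function('p')(u) = Add(-9, Mul(Add(u, 9), Add(u, u))) = Add(-9, Mul(Add(9, u), Mul(2, u))) = Add(-9, Mul(2, u, Add(9, u))))
Function('q')(j) = Mul(-3, Pow(Add(-9, Mul(2, Pow(j, 2)), Mul(19, j)), -1), Add(246, j)) (Function('q')(j) = Mul(-3, Mul(Add(j, 246), Pow(Add(j, Add(-9, Mul(2, Pow(j, 2)), Mul(18, j))), -1))) = Mul(-3, Mul(Add(246, j), Pow(Add(-9, Mul(2, Pow(j, 2)), Mul(19, j)), -1))) = Mul(-3, Mul(Pow(Add(-9, Mul(2, Pow(j, 2)), Mul(19, j)), -1), Add(246, j))) = Mul(-3, Pow(Add(-9, Mul(2, Pow(j, 2)), Mul(19, j)), -1), Add(246, j)))
Pow(Add(Function('q')(Add(Mul(6, 1), -6)), 47685), -1) = Pow(Add(Mul(3, Pow(Add(-9, Mul(2, Pow(Add(Mul(6, 1), -6), 2)), Mul(19, Add(Mul(6, 1), -6))), -1), Add(-246, Mul(-1, Add(Mul(6, 1), -6)))), 47685), -1) = Pow(Add(Mul(3, Pow(Add(-9, Mul(2, Pow(Add(6, -6), 2)), Mul(19, Add(6, -6))), -1), Add(-246, Mul(-1, Add(6, -6)))), 47685), -1) = Pow(Add(Mul(3, Pow(Add(-9, Mul(2, Pow(0, 2)), Mul(19, 0)), -1), Add(-246, Mul(-1, 0))), 47685), -1) = Pow(Add(Mul(3, Pow(Add(-9, Mul(2, 0), 0), -1), Add(-246, 0)), 47685), -1) = Pow(Add(Mul(3, Pow(Add(-9, 0, 0), -1), -246), 47685), -1) = Pow(Add(Mul(3, Pow(-9, -1), -246), 47685), -1) = Pow(Add(Mul(3, Rational(-1, 9), -246), 47685), -1) = Pow(Add(82, 47685), -1) = Pow(47767, -1) = Rational(1, 47767)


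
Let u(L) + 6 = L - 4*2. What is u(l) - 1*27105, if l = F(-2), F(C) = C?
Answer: -27121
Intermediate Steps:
l = -2
u(L) = -14 + L (u(L) = -6 + (L - 4*2) = -6 + (L - 8) = -6 + (-8 + L) = -14 + L)
u(l) - 1*27105 = (-14 - 2) - 1*27105 = -16 - 27105 = -27121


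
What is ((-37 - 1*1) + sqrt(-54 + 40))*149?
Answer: -5662 + 149*I*sqrt(14) ≈ -5662.0 + 557.51*I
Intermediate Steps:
((-37 - 1*1) + sqrt(-54 + 40))*149 = ((-37 - 1) + sqrt(-14))*149 = (-38 + I*sqrt(14))*149 = -5662 + 149*I*sqrt(14)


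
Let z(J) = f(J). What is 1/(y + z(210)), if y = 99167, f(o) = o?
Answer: 1/99377 ≈ 1.0063e-5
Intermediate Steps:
z(J) = J
1/(y + z(210)) = 1/(99167 + 210) = 1/99377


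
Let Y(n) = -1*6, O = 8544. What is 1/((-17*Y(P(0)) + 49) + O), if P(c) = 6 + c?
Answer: 1/8695 ≈ 0.00011501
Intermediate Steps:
Y(n) = -6
1/((-17*Y(P(0)) + 49) + O) = 1/((-17*(-6) + 49) + 8544) = 1/((102 + 49) + 8544) = 1/(151 + 8544) = 1/8695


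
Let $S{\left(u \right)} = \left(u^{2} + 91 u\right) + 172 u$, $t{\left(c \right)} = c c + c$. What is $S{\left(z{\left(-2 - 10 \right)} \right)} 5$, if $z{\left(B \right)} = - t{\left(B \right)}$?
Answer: $-86460$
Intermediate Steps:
$t{\left(c \right)} = c + c^{2}$ ($t{\left(c \right)} = c^{2} + c = c + c^{2}$)
$z{\left(B \right)} = - B \left(1 + B\right)$
$S{\left(u \right)} = u^{2} + 263 u$
$S{\left(z{\left(-2 - 10 \right)} \right)} 5 = - \left(-2 - 10\right) \left(1 - 12\right) \left(263 - \left(-2 - 10\right) \left(1 - 12\right)\right) 5 = \left(-1\right) \left(-12\right) \left(1 - 12\right) \left(263 - - 12 \left(1 - 12\right)\right) 5 = \left(-1\right) \left(-12\right) \left(-11\right) \left(263 - \left(-12\right) \left(-11\right)\right) 5 = - 132 \left(263 - 132\right) 5 = \left(-132\right) 131 \cdot 5 = \left(-17292\right) 5 = -86460$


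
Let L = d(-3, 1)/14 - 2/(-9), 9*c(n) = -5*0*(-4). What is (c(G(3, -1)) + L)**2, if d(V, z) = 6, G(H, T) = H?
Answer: 1681/3969 ≈ 0.42353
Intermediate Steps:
c(n) = 0 (c(n) = (-5*0*(-4))/9 = (0*(-4))/9 = (1/9)*0 = 0)
L = 41/63 (L = 6/14 - 2/(-9) = 6*(1/14) - 2*(-1/9) = 3/7 + 2/9 = 41/63 ≈ 0.65079)
(c(G(3, -1)) + L)**2 = (0 + 41/63)**2 = (41/63)**2 = 1681/3969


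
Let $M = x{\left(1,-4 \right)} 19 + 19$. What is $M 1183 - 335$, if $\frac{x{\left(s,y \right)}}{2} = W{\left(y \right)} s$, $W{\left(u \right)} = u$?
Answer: $-157674$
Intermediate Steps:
$x{\left(s,y \right)} = 2 s y$ ($x{\left(s,y \right)} = 2 y s = 2 s y$)
$M = -133$ ($M = 2 \cdot 1 \left(-4\right) 19 + 19 = \left(-8\right) 19 + 19 = -152 + 19 = -133$)
$M 1183 - 335 = \left(-133\right) 1183 - 335 = -157339 - 335 = -157674$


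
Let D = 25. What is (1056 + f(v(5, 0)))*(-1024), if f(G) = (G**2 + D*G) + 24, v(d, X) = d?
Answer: -1259520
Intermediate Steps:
f(G) = 24 + G**2 + 25*G (f(G) = (G**2 + 25*G) + 24 = 24 + G**2 + 25*G)
(1056 + f(v(5, 0)))*(-1024) = (1056 + (24 + 5**2 + 25*5))*(-1024) = (1056 + (24 + 25 + 125))*(-1024) = (1056 + 174)*(-1024) = 1230*(-1024) = -1259520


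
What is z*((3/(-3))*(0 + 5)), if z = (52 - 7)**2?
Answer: -10125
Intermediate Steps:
z = 2025 (z = 45**2 = 2025)
z*((3/(-3))*(0 + 5)) = 2025*((3/(-3))*(0 + 5)) = 2025*((3*(-1/3))*5) = 2025*(-1*5) = 2025*(-5) = -10125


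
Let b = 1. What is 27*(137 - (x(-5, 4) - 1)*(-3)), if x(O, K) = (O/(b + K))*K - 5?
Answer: 2889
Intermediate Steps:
x(O, K) = -5 + K*O/(1 + K) (x(O, K) = (O/(1 + K))*K - 5 = K*O/(1 + K) - 5 = -5 + K*O/(1 + K))
27*(137 - (x(-5, 4) - 1)*(-3)) = 27*(137 - ((-5 - 5*4 + 4*(-5))/(1 + 4) - 1)*(-3)) = 27*(137 - ((-5 - 20 - 20)/5 - 1)*(-3)) = 27*(137 - ((⅕)*(-45) - 1)*(-3)) = 27*(137 - (-9 - 1)*(-3)) = 27*(137 - (-10)*(-3)) = 27*(137 - 1*30) = 27*(137 - 30) = 27*107 = 2889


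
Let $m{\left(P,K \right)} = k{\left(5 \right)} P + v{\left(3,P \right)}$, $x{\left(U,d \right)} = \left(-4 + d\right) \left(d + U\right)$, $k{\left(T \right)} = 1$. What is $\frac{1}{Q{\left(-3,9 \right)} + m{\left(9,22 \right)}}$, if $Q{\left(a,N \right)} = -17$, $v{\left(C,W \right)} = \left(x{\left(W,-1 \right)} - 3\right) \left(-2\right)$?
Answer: $\frac{1}{78} \approx 0.012821$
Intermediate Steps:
$x{\left(U,d \right)} = \left(-4 + d\right) \left(U + d\right)$
$v{\left(C,W \right)} = -4 + 10 W$ ($v{\left(C,W \right)} = \left(\left(\left(-1\right)^{2} - 4 W - -4 + W \left(-1\right)\right) - 3\right) \left(-2\right) = \left(\left(1 - 4 W + 4 - W\right) - 3\right) \left(-2\right) = \left(\left(5 - 5 W\right) - 3\right) \left(-2\right) = \left(2 - 5 W\right) \left(-2\right) = -4 + 10 W$)
$m{\left(P,K \right)} = -4 + 11 P$ ($m{\left(P,K \right)} = 1 P + \left(-4 + 10 P\right) = P + \left(-4 + 10 P\right) = -4 + 11 P$)
$\frac{1}{Q{\left(-3,9 \right)} + m{\left(9,22 \right)}} = \frac{1}{-17 + \left(-4 + 11 \cdot 9\right)} = \frac{1}{-17 + \left(-4 + 99\right)} = \frac{1}{-17 + 95} = \frac{1}{78}$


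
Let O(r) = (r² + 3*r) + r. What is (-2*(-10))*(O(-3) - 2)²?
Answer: 500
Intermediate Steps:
O(r) = r² + 4*r
(-2*(-10))*(O(-3) - 2)² = (-2*(-10))*(-3*(4 - 3) - 2)² = 20*(-3*1 - 2)² = 20*(-3 - 2)² = 20*(-5)² = 20*25 = 500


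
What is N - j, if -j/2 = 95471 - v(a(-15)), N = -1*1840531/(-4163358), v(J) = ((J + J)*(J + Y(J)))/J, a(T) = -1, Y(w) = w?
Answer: 794995050631/4163358 ≈ 1.9095e+5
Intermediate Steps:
v(J) = 4*J (v(J) = ((J + J)*(J + J))/J = ((2*J)*(2*J))/J = (4*J²)/J = 4*J)
N = 1840531/4163358 (N = -1840531*(-1/4163358) = 1840531/4163358 ≈ 0.44208)
j = -190950 (j = -2*(95471 - 4*(-1)) = -2*(95471 - 1*(-4)) = -2*(95471 + 4) = -2*95475 = -190950)
N - j = 1840531/4163358 - 1*(-190950) = 1840531/4163358 + 190950 = 794995050631/4163358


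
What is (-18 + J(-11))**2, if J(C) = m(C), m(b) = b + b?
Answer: 1600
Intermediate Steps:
m(b) = 2*b
J(C) = 2*C
(-18 + J(-11))**2 = (-18 + 2*(-11))**2 = (-18 - 22)**2 = (-40)**2 = 1600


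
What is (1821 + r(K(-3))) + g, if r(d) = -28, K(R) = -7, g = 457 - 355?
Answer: 1895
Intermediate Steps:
g = 102
(1821 + r(K(-3))) + g = (1821 - 28) + 102 = 1793 + 102 = 1895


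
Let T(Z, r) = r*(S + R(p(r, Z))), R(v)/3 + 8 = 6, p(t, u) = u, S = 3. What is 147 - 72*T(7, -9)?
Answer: -1797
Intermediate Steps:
R(v) = -6 (R(v) = -24 + 3*6 = -24 + 18 = -6)
T(Z, r) = -3*r (T(Z, r) = r*(3 - 6) = r*(-3) = -3*r)
147 - 72*T(7, -9) = 147 - (-216)*(-9) = 147 - 72*27 = 147 - 1944 = -1797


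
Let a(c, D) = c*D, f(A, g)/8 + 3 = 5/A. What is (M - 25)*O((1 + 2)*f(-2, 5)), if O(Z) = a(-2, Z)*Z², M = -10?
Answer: -160997760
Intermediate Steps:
f(A, g) = -24 + 40/A (f(A, g) = -24 + 8*(5/A) = -24 + 40/A)
a(c, D) = D*c
O(Z) = -2*Z³ (O(Z) = (Z*(-2))*Z² = (-2*Z)*Z² = -2*Z³)
(M - 25)*O((1 + 2)*f(-2, 5)) = (-10 - 25)*(-2*(1 + 2)³*(-24 + 40/(-2))³) = -(-70)*(3*(-24 + 40*(-½)))³ = -(-70)*(3*(-24 - 20))³ = -(-70)*(3*(-44))³ = -(-70)*(-132)³ = -(-70)*(-2299968) = -35*4599936 = -160997760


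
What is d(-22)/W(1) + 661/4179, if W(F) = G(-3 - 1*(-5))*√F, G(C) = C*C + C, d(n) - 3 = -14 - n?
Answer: 16645/8358 ≈ 1.9915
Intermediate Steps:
d(n) = -11 - n (d(n) = 3 + (-14 - n) = -11 - n)
G(C) = C + C² (G(C) = C² + C = C + C²)
W(F) = 6*√F (W(F) = ((-3 - 1*(-5))*(1 + (-3 - 1*(-5))))*√F = ((-3 + 5)*(1 + (-3 + 5)))*√F = (2*(1 + 2))*√F = (2*3)*√F = 6*√F)
d(-22)/W(1) + 661/4179 = (-11 - 1*(-22))/((6*√1)) + 661/4179 = (-11 + 22)/((6*1)) + 661*(1/4179) = 11/6 + 661/4179 = 16645/8358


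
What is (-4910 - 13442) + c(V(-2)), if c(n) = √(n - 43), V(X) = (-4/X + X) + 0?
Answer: -18352 + I*√43 ≈ -18352.0 + 6.5574*I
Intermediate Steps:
V(X) = X - 4/X (V(X) = (X - 4/X) + 0 = X - 4/X)
c(n) = √(-43 + n)
(-4910 - 13442) + c(V(-2)) = (-4910 - 13442) + √(-43 + (-2 - 4/(-2))) = -18352 + √(-43 + (-2 - 4*(-½))) = -18352 + √(-43 + (-2 + 2)) = -18352 + √(-43 + 0) = -18352 + √(-43) = -18352 + I*√43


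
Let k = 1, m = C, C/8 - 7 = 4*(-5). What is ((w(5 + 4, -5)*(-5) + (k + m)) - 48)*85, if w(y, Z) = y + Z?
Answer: -14535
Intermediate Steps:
w(y, Z) = Z + y
C = -104 (C = 56 + 8*(4*(-5)) = 56 + 8*(-20) = 56 - 160 = -104)
m = -104
((w(5 + 4, -5)*(-5) + (k + m)) - 48)*85 = (((-5 + (5 + 4))*(-5) + (1 - 104)) - 48)*85 = (((-5 + 9)*(-5) - 103) - 48)*85 = ((4*(-5) - 103) - 48)*85 = ((-20 - 103) - 48)*85 = (-123 - 48)*85 = -171*85 = -14535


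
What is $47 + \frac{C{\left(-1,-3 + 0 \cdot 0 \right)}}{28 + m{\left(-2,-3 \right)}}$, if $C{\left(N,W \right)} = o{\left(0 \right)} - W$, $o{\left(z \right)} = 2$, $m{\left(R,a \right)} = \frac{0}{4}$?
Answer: $\frac{1321}{28} \approx 47.179$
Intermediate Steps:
$m{\left(R,a \right)} = 0$ ($m{\left(R,a \right)} = 0 \cdot \frac{1}{4} = 0$)
$C{\left(N,W \right)} = 2 - W$
$47 + \frac{C{\left(-1,-3 + 0 \cdot 0 \right)}}{28 + m{\left(-2,-3 \right)}} = 47 + \frac{2 - \left(-3 + 0 \cdot 0\right)}{28 + 0} = 47 + \frac{2 - \left(-3 + 0\right)}{28} = 47 + \left(2 - -3\right) \frac{1}{28} = 47 + \left(2 + 3\right) \frac{1}{28} = 47 + 5 \cdot \frac{1}{28} = 47 + \frac{5}{28} = \frac{1321}{28}$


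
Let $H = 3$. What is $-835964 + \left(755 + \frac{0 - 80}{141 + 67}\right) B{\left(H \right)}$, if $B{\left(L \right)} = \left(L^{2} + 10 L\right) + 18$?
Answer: $- \frac{10308362}{13} \approx -7.9295 \cdot 10^{5}$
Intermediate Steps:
$B{\left(L \right)} = 18 + L^{2} + 10 L$
$-835964 + \left(755 + \frac{0 - 80}{141 + 67}\right) B{\left(H \right)} = -835964 + \left(755 + \frac{0 - 80}{141 + 67}\right) \left(18 + 3^{2} + 10 \cdot 3\right) = -835964 + \left(755 - \frac{80}{208}\right) \left(18 + 9 + 30\right) = -835964 + \left(755 - \frac{5}{13}\right) 57 = -835964 + \frac{9810}{13} \cdot 57 = -835964 + \frac{559170}{13} = - \frac{10308362}{13}$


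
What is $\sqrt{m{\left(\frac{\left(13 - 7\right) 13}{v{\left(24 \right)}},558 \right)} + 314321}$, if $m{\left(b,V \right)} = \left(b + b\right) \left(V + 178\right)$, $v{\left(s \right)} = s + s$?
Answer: $\sqrt{316713} \approx 562.77$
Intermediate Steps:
$v{\left(s \right)} = 2 s$
$m{\left(b,V \right)} = 2 b \left(178 + V\right)$
$\sqrt{m{\left(\frac{\left(13 - 7\right) 13}{v{\left(24 \right)}},558 \right)} + 314321} = \sqrt{2 \frac{\left(13 - 7\right) 13}{2 \cdot 24} \left(178 + 558\right) + 314321} = \sqrt{2 \frac{6 \cdot 13}{48} \cdot 736 + 314321} = \sqrt{2 \cdot 78 \cdot \frac{1}{48} \cdot 736 + 314321} = \sqrt{2 \cdot \frac{13}{8} \cdot 736 + 314321} = \sqrt{2392 + 314321} = \sqrt{316713}$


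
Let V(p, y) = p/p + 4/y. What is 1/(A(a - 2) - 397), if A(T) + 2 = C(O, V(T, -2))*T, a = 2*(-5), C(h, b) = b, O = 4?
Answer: -1/387 ≈ -0.0025840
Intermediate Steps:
V(p, y) = 1 + 4/y
a = -10
A(T) = -2 - T (A(T) = -2 + ((4 - 2)/(-2))*T = -2 + (-½*2)*T = -2 - T)
1/(A(a - 2) - 397) = 1/((-2 - (-10 - 2)) - 397) = 1/((-2 - 1*(-12)) - 397) = 1/((-2 + 12) - 397) = 1/(10 - 397) = 1/(-387) = -1/387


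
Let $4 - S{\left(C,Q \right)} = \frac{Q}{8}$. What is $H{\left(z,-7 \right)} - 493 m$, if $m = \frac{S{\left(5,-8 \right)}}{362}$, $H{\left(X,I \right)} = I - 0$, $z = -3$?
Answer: $- \frac{4999}{362} \approx -13.809$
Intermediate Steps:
$H{\left(X,I \right)} = I$ ($H{\left(X,I \right)} = I + 0 = I$)
$S{\left(C,Q \right)} = 4 - \frac{Q}{8}$
$m = \frac{5}{362}$ ($m = \frac{4 - -1}{362} = \left(4 + 1\right) \frac{1}{362} = 5 \cdot \frac{1}{362} = \frac{5}{362} \approx 0.013812$)
$H{\left(z,-7 \right)} - 493 m = -7 - \frac{2465}{362} = - \frac{4999}{362}$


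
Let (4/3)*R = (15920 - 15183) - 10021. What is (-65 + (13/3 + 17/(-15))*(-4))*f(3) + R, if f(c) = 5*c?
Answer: -8130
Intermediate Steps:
R = -6963 (R = 3*((15920 - 15183) - 10021)/4 = 3*(737 - 10021)/4 = (3/4)*(-9284) = -6963)
(-65 + (13/3 + 17/(-15))*(-4))*f(3) + R = (-65 + (13/3 + 17/(-15))*(-4))*(5*3) - 6963 = (-65 + (13*(1/3) + 17*(-1/15))*(-4))*15 - 6963 = (-65 + (13/3 - 17/15)*(-4))*15 - 6963 = (-65 + (16/5)*(-4))*15 - 6963 = (-65 - 64/5)*15 - 6963 = -389/5*15 - 6963 = -1167 - 6963 = -8130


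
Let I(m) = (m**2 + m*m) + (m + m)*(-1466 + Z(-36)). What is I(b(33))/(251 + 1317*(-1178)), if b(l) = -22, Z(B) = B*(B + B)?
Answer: 48576/1551175 ≈ 0.031316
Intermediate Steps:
Z(B) = 2*B**2 (Z(B) = B*(2*B) = 2*B**2)
I(m) = 2*m**2 + 2252*m (I(m) = (m**2 + m*m) + (m + m)*(-1466 + 2*(-36)**2) = (m**2 + m**2) + (2*m)*(-1466 + 2*1296) = 2*m**2 + (2*m)*(-1466 + 2592) = 2*m**2 + (2*m)*1126 = 2*m**2 + 2252*m)
I(b(33))/(251 + 1317*(-1178)) = (2*(-22)*(1126 - 22))/(251 + 1317*(-1178)) = (2*(-22)*1104)/(251 - 1551426) = -48576/(-1551175) = -48576*(-1/1551175) = 48576/1551175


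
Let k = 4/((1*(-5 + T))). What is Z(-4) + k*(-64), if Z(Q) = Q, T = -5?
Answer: 108/5 ≈ 21.600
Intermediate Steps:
k = -⅖ (k = 4/((1*(-5 - 5))) = 4/((1*(-10))) = 4/(-10) = 4*(-⅒) = -⅖ ≈ -0.40000)
Z(-4) + k*(-64) = -4 - ⅖*(-64) = -4 + 128/5 = 108/5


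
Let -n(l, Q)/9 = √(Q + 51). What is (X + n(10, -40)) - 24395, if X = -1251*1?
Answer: -25646 - 9*√11 ≈ -25676.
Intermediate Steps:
n(l, Q) = -9*√(51 + Q) (n(l, Q) = -9*√(Q + 51) = -9*√(51 + Q))
X = -1251
(X + n(10, -40)) - 24395 = (-1251 - 9*√(51 - 40)) - 24395 = (-1251 - 9*√11) - 24395 = -25646 - 9*√11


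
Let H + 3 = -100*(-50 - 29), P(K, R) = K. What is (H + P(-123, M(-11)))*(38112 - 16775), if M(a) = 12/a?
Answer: 165873838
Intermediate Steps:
H = 7897 (H = -3 - 100*(-50 - 29) = -3 - 100*(-79) = -3 + 7900 = 7897)
(H + P(-123, M(-11)))*(38112 - 16775) = (7897 - 123)*(38112 - 16775) = 7774*21337 = 165873838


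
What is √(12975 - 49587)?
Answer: 18*I*√113 ≈ 191.34*I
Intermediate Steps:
√(12975 - 49587) = √(-36612) = 18*I*√113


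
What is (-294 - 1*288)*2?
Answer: -1164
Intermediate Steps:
(-294 - 1*288)*2 = (-294 - 288)*2 = -582*2 = -1164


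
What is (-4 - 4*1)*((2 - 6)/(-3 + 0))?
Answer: -32/3 ≈ -10.667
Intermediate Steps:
(-4 - 4*1)*((2 - 6)/(-3 + 0)) = (-4 - 4)*(-4/(-3)) = -(-32)*(-1)/3 = -8*4/3 = -32/3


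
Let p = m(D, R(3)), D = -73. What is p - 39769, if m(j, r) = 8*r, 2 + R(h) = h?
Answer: -39761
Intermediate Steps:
R(h) = -2 + h
p = 8 (p = 8*(-2 + 3) = 8*1 = 8)
p - 39769 = 8 - 39769 = -39761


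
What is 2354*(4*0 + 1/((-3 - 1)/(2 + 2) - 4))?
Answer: -2354/5 ≈ -470.80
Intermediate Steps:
2354*(4*0 + 1/((-3 - 1)/(2 + 2) - 4)) = 2354*(0 + 1/(-4/4 - 4)) = 2354*(0 + 1/(-4*¼ - 4)) = 2354*(0 + 1/(-1 - 4)) = 2354*(0 + 1/(-5)) = 2354*(0 - ⅕) = 2354*(-⅕) = -2354/5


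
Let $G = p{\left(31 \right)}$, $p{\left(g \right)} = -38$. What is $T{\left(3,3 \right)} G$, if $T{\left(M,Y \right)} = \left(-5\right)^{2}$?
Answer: $-950$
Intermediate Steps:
$T{\left(M,Y \right)} = 25$
$G = -38$
$T{\left(3,3 \right)} G = 25 \left(-38\right) = -950$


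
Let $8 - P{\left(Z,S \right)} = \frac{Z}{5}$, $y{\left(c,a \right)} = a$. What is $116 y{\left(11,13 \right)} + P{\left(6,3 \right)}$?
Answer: $\frac{7574}{5} \approx 1514.8$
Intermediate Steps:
$P{\left(Z,S \right)} = 8 - \frac{Z}{5}$
$116 y{\left(11,13 \right)} + P{\left(6,3 \right)} = 116 \cdot 13 + \left(8 - \frac{6}{5}\right) = 1508 + \left(8 - \frac{6}{5}\right) = 1508 + \frac{34}{5} = \frac{7574}{5}$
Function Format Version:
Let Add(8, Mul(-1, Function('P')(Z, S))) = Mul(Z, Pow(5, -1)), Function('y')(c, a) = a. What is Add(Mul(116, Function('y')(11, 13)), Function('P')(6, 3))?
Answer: Rational(7574, 5) ≈ 1514.8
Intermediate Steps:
Function('P')(Z, S) = Add(8, Mul(Rational(-1, 5), Z)) (Function('P')(Z, S) = Add(8, Mul(-1, Mul(Z, Pow(5, -1)))) = Add(8, Mul(-1, Mul(Z, Rational(1, 5)))) = Add(8, Mul(-1, Mul(Rational(1, 5), Z))) = Add(8, Mul(Rational(-1, 5), Z)))
Add(Mul(116, Function('y')(11, 13)), Function('P')(6, 3)) = Add(Mul(116, 13), Add(8, Mul(Rational(-1, 5), 6))) = Add(1508, Add(8, Rational(-6, 5))) = Add(1508, Rational(34, 5)) = Rational(7574, 5)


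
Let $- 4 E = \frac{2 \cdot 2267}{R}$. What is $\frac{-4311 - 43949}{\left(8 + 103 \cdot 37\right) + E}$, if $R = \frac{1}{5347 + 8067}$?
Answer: $\frac{254}{80005} \approx 0.0031748$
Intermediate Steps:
$R = \frac{1}{13414} \approx 7.4549 \cdot 10^{-5}$
$E = -15204769$ ($E = - \frac{2 \cdot 2267 \frac{1}{\frac{1}{13414}}}{4} = - \frac{4534 \cdot 13414}{4} = \left(- \frac{1}{4}\right) 60819076 = -15204769$)
$\frac{-4311 - 43949}{\left(8 + 103 \cdot 37\right) + E} = \frac{-4311 - 43949}{\left(8 + 103 \cdot 37\right) - 15204769} = - \frac{48260}{\left(8 + 3811\right) - 15204769} = - \frac{48260}{3819 - 15204769} = - \frac{48260}{-15200950} = \left(-48260\right) \left(- \frac{1}{15200950}\right) = \frac{254}{80005}$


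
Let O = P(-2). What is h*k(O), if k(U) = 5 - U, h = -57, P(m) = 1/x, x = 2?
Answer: -513/2 ≈ -256.50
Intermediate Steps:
P(m) = 1/2
O = 1/2 ≈ 0.50000
h*k(O) = -57*(5 - 1*1/2) = -57*(5 - 1/2) = -57*9/2 = -513/2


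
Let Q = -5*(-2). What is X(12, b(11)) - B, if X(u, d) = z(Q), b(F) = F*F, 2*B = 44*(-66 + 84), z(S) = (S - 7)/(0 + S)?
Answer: -3957/10 ≈ -395.70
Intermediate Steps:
Q = 10
z(S) = (-7 + S)/S
B = 396 (B = (44*(-66 + 84))/2 = (44*18)/2 = (1/2)*792 = 396)
b(F) = F**2
X(u, d) = 3/10 (X(u, d) = (-7 + 10)/10 = (1/10)*3 = 3/10)
X(12, b(11)) - B = 3/10 - 1*396 = 3/10 - 396 = -3957/10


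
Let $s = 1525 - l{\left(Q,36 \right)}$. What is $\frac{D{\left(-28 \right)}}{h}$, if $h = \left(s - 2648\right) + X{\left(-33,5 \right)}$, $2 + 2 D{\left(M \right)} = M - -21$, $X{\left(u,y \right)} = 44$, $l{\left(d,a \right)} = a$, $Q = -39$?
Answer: $\frac{9}{2230} \approx 0.0040359$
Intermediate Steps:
$s = 1489$ ($s = 1525 - 36 = 1489$)
$D{\left(M \right)} = \frac{19}{2} + \frac{M}{2}$ ($D{\left(M \right)} = -1 + \frac{M - -21}{2} = -1 + \frac{M + 21}{2} = -1 + \frac{21 + M}{2} = -1 + \left(\frac{21}{2} + \frac{M}{2}\right) = \frac{19}{2} + \frac{M}{2}$)
$h = -1115$ ($h = \left(1489 - 2648\right) + 44 = -1159 + 44 = -1115$)
$\frac{D{\left(-28 \right)}}{h} = \frac{\frac{19}{2} + \frac{1}{2} \left(-28\right)}{-1115} = \left(\frac{19}{2} - 14\right) \left(- \frac{1}{1115}\right) = \left(- \frac{9}{2}\right) \left(- \frac{1}{1115}\right) = \frac{9}{2230}$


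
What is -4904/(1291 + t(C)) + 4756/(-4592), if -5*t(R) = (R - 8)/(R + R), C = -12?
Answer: -1048477/216860 ≈ -4.8348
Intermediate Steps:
t(R) = -(-8 + R)/(10*R) (t(R) = -(R - 8)/(5*(R + R)) = -(-8 + R)/(5*(2*R)) = -(-8 + R)*1/(2*R)/5 = -(-8 + R)/(10*R))
-4904/(1291 + t(C)) + 4756/(-4592) = -4904/(1291 + (⅒)*(8 - 1*(-12))/(-12)) + 4756/(-4592) = -4904/(1291 + (⅒)*(-1/12)*(8 + 12)) + 4756*(-1/4592) = -4904/(1291 + (⅒)*(-1/12)*20) - 29/28 = -4904/(1291 - ⅙) - 29/28 = -4904/7745/6 - 29/28 = -4904*6/7745 - 29/28 = -29424/7745 - 29/28 = -1048477/216860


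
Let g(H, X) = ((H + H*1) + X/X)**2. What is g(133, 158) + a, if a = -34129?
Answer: 37160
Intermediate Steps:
g(H, X) = (1 + 2*H)**2 (g(H, X) = ((H + H) + 1)**2 = (2*H + 1)**2 = (1 + 2*H)**2)
g(133, 158) + a = (1 + 2*133)**2 - 34129 = (1 + 266)**2 - 34129 = 267**2 - 34129 = 71289 - 34129 = 37160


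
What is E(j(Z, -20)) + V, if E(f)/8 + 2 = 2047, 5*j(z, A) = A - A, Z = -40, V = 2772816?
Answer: 2789176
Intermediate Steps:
j(z, A) = 0 (j(z, A) = (A - A)/5 = (⅕)*0 = 0)
E(f) = 16360 (E(f) = -16 + 8*2047 = -16 + 16376 = 16360)
E(j(Z, -20)) + V = 16360 + 2772816 = 2789176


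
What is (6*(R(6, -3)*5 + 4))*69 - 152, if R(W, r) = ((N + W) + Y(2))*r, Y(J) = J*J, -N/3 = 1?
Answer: -41966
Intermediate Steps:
N = -3 (N = -3*1 = -3)
Y(J) = J²
R(W, r) = r*(1 + W) (R(W, r) = ((-3 + W) + 2²)*r = ((-3 + W) + 4)*r = (1 + W)*r = r*(1 + W))
(6*(R(6, -3)*5 + 4))*69 - 152 = (6*(-3*(1 + 6)*5 + 4))*69 - 152 = (6*(-3*7*5 + 4))*69 - 152 = (6*(-21*5 + 4))*69 - 152 = (6*(-105 + 4))*69 - 152 = (6*(-101))*69 - 152 = -606*69 - 152 = -41814 - 152 = -41966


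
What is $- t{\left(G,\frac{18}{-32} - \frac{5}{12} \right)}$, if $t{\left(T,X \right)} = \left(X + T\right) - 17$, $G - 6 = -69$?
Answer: $\frac{3887}{48} \approx 80.979$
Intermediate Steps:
$G = -63$ ($G = 6 - 69 = -63$)
$t{\left(T,X \right)} = -17 + T + X$ ($t{\left(T,X \right)} = \left(T + X\right) - 17 = -17 + T + X$)
$- t{\left(G,\frac{18}{-32} - \frac{5}{12} \right)} = - (-17 - 63 + \left(\frac{18}{-32} - \frac{5}{12}\right)) = - (-17 - 63 + \left(18 \left(- \frac{1}{32}\right) - \frac{5}{12}\right)) = - (-17 - 63 - \frac{47}{48}) = \left(-1\right) \left(- \frac{3887}{48}\right) = \frac{3887}{48}$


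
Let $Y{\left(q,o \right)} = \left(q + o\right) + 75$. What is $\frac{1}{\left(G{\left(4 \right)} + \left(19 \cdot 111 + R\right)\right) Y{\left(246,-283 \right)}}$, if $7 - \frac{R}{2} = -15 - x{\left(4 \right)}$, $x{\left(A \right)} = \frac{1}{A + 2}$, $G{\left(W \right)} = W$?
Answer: $\frac{3}{245936} \approx 1.2198 \cdot 10^{-5}$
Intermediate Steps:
$x{\left(A \right)} = \frac{1}{2 + A}$
$R = \frac{133}{3}$ ($R = 14 - 2 \left(-15 - \frac{1}{2 + 4}\right) = 14 - 2 \left(-15 - \frac{1}{6}\right) = 14 - - \frac{91}{3} = 14 + \frac{91}{3} = \frac{133}{3} \approx 44.333$)
$Y{\left(q,o \right)} = 75 + o + q$ ($Y{\left(q,o \right)} = \left(o + q\right) + 75 = 75 + o + q$)
$\frac{1}{\left(G{\left(4 \right)} + \left(19 \cdot 111 + R\right)\right) Y{\left(246,-283 \right)}} = \frac{1}{\left(4 + \left(19 \cdot 111 + \frac{133}{3}\right)\right) \left(75 - 283 + 246\right)} = \frac{1}{\left(4 + \left(2109 + \frac{133}{3}\right)\right) 38} = \frac{1}{4 + \frac{6460}{3}} \cdot \frac{1}{38} = \frac{1}{\frac{6472}{3}} \cdot \frac{1}{38} = \frac{3}{6472} \cdot \frac{1}{38} = \frac{3}{245936}$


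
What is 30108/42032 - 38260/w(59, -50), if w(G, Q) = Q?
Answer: 40241243/52540 ≈ 765.92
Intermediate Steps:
30108/42032 - 38260/w(59, -50) = 30108/42032 - 38260/(-50) = 30108*(1/42032) - 38260*(-1/50) = 7527/10508 + 3826/5 = 40241243/52540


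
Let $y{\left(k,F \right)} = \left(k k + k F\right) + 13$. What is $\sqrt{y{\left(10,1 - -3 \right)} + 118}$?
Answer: $\sqrt{271} \approx 16.462$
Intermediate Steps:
$y{\left(k,F \right)} = 13 + k^{2} + F k$ ($y{\left(k,F \right)} = \left(k^{2} + F k\right) + 13 = 13 + k^{2} + F k$)
$\sqrt{y{\left(10,1 - -3 \right)} + 118} = \sqrt{\left(13 + 10^{2} + \left(1 - -3\right) 10\right) + 118} = \sqrt{\left(13 + 100 + \left(1 + 3\right) 10\right) + 118} = \sqrt{\left(13 + 100 + 4 \cdot 10\right) + 118} = \sqrt{\left(13 + 100 + 40\right) + 118} = \sqrt{153 + 118} = \sqrt{271}$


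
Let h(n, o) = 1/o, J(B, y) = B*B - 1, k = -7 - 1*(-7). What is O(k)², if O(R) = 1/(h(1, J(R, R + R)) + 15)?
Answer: 1/196 ≈ 0.0051020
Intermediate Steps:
k = 0 (k = -7 + 7 = 0)
J(B, y) = -1 + B² (J(B, y) = B² - 1 = -1 + B²)
O(R) = 1/(15 + 1/(-1 + R²)) (O(R) = 1/(1/(-1 + R²) + 15) = 1/(15 + 1/(-1 + R²)))
O(k)² = ((-1 + 0²)/(-14 + 15*0²))² = ((-1 + 0)/(-14 + 15*0))² = (-1/(-14 + 0))² = (-1/(-14))² = (-1/14*(-1))² = (1/14)² = 1/196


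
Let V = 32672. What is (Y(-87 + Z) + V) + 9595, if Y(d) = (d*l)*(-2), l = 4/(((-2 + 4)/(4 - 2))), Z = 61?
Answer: 42475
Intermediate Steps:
l = 4 (l = 4/((2/2)) = 4/((2*(½))) = 4/1 = 4*1 = 4)
Y(d) = -8*d (Y(d) = (d*4)*(-2) = (4*d)*(-2) = -8*d)
(Y(-87 + Z) + V) + 9595 = (-8*(-87 + 61) + 32672) + 9595 = (-8*(-26) + 32672) + 9595 = (208 + 32672) + 9595 = 32880 + 9595 = 42475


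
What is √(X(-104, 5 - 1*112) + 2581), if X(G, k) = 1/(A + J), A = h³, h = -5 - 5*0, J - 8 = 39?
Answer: √15702726/78 ≈ 50.803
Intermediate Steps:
J = 47 (J = 8 + 39 = 47)
h = -5 (h = -5 + 0 = -5)
A = -125 (A = (-5)³ = -125)
X(G, k) = -1/78 (X(G, k) = 1/(-125 + 47) = 1/(-78) = -1/78)
√(X(-104, 5 - 1*112) + 2581) = √(-1/78 + 2581) = √(201317/78) = √15702726/78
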